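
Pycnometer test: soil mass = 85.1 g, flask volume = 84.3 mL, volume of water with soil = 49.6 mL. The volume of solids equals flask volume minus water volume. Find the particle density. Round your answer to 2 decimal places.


Step 1: Volume of solids = flask volume - water volume with soil
Step 2: V_solids = 84.3 - 49.6 = 34.7 mL
Step 3: Particle density = mass / V_solids = 85.1 / 34.7 = 2.45 g/cm^3

2.45


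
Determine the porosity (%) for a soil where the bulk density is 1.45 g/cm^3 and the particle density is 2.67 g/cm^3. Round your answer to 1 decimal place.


Step 1: Formula: n = 100 * (1 - BD / PD)
Step 2: n = 100 * (1 - 1.45 / 2.67)
Step 3: n = 100 * (1 - 0.54307)
Step 4: n = 45.7%

45.7


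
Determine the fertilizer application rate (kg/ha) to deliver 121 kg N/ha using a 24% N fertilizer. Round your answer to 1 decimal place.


Step 1: Fertilizer rate = target N / (N content / 100)
Step 2: Rate = 121 / (24 / 100)
Step 3: Rate = 121 / 0.24
Step 4: Rate = 504.2 kg/ha

504.2


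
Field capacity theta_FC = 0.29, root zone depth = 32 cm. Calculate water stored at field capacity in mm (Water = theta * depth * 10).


Step 1: Water (mm) = theta_FC * depth (cm) * 10
Step 2: Water = 0.29 * 32 * 10
Step 3: Water = 92.8 mm

92.8


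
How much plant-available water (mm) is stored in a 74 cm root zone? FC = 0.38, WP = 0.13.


Step 1: Available water = (FC - WP) * depth * 10
Step 2: AW = (0.38 - 0.13) * 74 * 10
Step 3: AW = 0.25 * 74 * 10
Step 4: AW = 185.0 mm

185.0


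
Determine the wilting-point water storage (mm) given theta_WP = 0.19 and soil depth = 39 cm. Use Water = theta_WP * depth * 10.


Step 1: Water (mm) = theta_WP * depth * 10
Step 2: Water = 0.19 * 39 * 10
Step 3: Water = 74.1 mm

74.1


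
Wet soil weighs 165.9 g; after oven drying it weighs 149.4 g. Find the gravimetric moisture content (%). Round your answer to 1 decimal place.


Step 1: Water mass = wet - dry = 165.9 - 149.4 = 16.5 g
Step 2: w = 100 * water mass / dry mass
Step 3: w = 100 * 16.5 / 149.4 = 11.0%

11.0


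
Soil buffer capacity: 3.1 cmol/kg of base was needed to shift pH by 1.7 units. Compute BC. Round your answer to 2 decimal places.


Step 1: BC = change in base / change in pH
Step 2: BC = 3.1 / 1.7
Step 3: BC = 1.82 cmol/(kg*pH unit)

1.82


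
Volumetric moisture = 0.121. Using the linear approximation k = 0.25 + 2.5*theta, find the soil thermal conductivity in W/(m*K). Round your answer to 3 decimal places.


Step 1: k = 0.25 + 2.5 * theta
Step 2: k = 0.25 + 2.5 * 0.121
Step 3: k = 0.25 + 0.303
Step 4: k = 0.553 W/(m*K)

0.553


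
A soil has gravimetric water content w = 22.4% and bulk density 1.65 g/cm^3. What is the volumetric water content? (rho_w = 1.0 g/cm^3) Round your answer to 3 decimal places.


Step 1: theta = (w / 100) * BD / rho_w
Step 2: theta = (22.4 / 100) * 1.65 / 1.0
Step 3: theta = 0.224 * 1.65
Step 4: theta = 0.37

0.37


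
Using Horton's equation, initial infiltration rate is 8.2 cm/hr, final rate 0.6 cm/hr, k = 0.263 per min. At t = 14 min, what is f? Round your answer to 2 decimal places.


Step 1: f = fc + (f0 - fc) * exp(-k * t)
Step 2: exp(-0.263 * 14) = 0.025173
Step 3: f = 0.6 + (8.2 - 0.6) * 0.025173
Step 4: f = 0.6 + 7.6 * 0.025173
Step 5: f = 0.79 cm/hr

0.79


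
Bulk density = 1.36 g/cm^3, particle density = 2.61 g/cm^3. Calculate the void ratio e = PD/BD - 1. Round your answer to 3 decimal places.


Step 1: e = PD / BD - 1
Step 2: e = 2.61 / 1.36 - 1
Step 3: e = 1.91912 - 1
Step 4: e = 0.919

0.919


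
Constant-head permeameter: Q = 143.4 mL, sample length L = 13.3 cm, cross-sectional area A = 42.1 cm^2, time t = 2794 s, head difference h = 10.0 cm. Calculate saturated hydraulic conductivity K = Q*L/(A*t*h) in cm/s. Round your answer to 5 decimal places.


Step 1: K = Q * L / (A * t * h)
Step 2: Numerator = 143.4 * 13.3 = 1907.22
Step 3: Denominator = 42.1 * 2794 * 10.0 = 1176274.0
Step 4: K = 1907.22 / 1176274.0 = 0.00162 cm/s

0.00162


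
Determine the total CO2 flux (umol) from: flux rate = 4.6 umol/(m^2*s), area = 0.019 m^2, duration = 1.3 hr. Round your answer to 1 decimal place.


Step 1: Convert time to seconds: 1.3 hr * 3600 = 4680.0 s
Step 2: Total = flux * area * time_s
Step 3: Total = 4.6 * 0.019 * 4680.0
Step 4: Total = 409.0 umol

409.0


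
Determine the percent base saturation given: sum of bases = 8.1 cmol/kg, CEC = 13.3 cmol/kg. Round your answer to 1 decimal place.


Step 1: BS = 100 * (sum of bases) / CEC
Step 2: BS = 100 * 8.1 / 13.3
Step 3: BS = 60.9%

60.9


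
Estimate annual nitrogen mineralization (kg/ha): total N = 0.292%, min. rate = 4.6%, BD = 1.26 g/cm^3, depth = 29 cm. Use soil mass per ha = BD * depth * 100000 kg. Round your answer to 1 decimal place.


Step 1: Soil mass per ha = BD * depth * 100000 = 1.26 * 29 * 100000 = 3654000 kg
Step 2: Total N pool = soil mass * N%/100 = 3654000 * 0.292/100 = 10669.68 kg/ha
Step 3: N mineralized = N pool * rate%/100 = 10669.68 * 4.6/100 = 490.8 kg/ha/yr

490.8


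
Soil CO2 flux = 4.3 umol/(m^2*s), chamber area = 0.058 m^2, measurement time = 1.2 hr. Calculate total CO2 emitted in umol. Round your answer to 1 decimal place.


Step 1: Convert time to seconds: 1.2 hr * 3600 = 4320.0 s
Step 2: Total = flux * area * time_s
Step 3: Total = 4.3 * 0.058 * 4320.0
Step 4: Total = 1077.4 umol

1077.4


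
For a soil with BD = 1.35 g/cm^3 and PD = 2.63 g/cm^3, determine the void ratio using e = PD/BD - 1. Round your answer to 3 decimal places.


Step 1: e = PD / BD - 1
Step 2: e = 2.63 / 1.35 - 1
Step 3: e = 1.94815 - 1
Step 4: e = 0.948

0.948


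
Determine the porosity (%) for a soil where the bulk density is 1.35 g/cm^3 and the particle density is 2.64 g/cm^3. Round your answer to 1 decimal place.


Step 1: Formula: n = 100 * (1 - BD / PD)
Step 2: n = 100 * (1 - 1.35 / 2.64)
Step 3: n = 100 * (1 - 0.51136)
Step 4: n = 48.9%

48.9


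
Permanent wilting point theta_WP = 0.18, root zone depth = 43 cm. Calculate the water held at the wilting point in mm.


Step 1: Water (mm) = theta_WP * depth * 10
Step 2: Water = 0.18 * 43 * 10
Step 3: Water = 77.4 mm

77.4


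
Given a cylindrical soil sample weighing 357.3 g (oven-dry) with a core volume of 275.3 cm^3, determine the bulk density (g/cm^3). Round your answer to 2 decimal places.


Step 1: Identify the formula: BD = dry mass / volume
Step 2: Substitute values: BD = 357.3 / 275.3
Step 3: BD = 1.3 g/cm^3

1.3


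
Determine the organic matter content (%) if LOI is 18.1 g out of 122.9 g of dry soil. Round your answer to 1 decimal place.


Step 1: OM% = 100 * LOI / sample mass
Step 2: OM = 100 * 18.1 / 122.9
Step 3: OM = 14.7%

14.7


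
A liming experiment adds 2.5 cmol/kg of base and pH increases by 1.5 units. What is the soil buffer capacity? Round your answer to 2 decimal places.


Step 1: BC = change in base / change in pH
Step 2: BC = 2.5 / 1.5
Step 3: BC = 1.67 cmol/(kg*pH unit)

1.67


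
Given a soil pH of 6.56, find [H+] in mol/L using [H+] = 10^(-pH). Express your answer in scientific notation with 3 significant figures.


Step 1: [H+] = 10^(-pH)
Step 2: [H+] = 10^(-6.56)
Step 3: [H+] = 2.75e-07 mol/L

2.75e-07


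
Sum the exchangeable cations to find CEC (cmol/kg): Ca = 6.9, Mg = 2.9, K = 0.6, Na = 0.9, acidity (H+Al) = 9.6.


Step 1: CEC = Ca + Mg + K + Na + (H+Al)
Step 2: CEC = 6.9 + 2.9 + 0.6 + 0.9 + 9.6
Step 3: CEC = 20.9 cmol/kg

20.9


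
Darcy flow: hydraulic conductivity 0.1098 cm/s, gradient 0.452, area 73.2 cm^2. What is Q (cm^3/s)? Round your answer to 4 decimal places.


Step 1: Apply Darcy's law: Q = K * i * A
Step 2: Q = 0.1098 * 0.452 * 73.2
Step 3: Q = 3.6329 cm^3/s

3.6329


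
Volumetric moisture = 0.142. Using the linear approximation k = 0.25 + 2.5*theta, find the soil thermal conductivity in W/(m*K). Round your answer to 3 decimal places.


Step 1: k = 0.25 + 2.5 * theta
Step 2: k = 0.25 + 2.5 * 0.142
Step 3: k = 0.25 + 0.355
Step 4: k = 0.605 W/(m*K)

0.605


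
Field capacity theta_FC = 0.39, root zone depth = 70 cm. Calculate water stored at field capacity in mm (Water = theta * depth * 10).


Step 1: Water (mm) = theta_FC * depth (cm) * 10
Step 2: Water = 0.39 * 70 * 10
Step 3: Water = 273.0 mm

273.0


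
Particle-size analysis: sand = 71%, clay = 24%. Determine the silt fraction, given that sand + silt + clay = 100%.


Step 1: sand + silt + clay = 100%
Step 2: silt = 100 - sand - clay
Step 3: silt = 100 - 71 - 24
Step 4: silt = 5%

5


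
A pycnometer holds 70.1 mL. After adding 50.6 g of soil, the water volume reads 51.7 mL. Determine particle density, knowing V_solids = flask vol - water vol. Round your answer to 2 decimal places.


Step 1: Volume of solids = flask volume - water volume with soil
Step 2: V_solids = 70.1 - 51.7 = 18.4 mL
Step 3: Particle density = mass / V_solids = 50.6 / 18.4 = 2.75 g/cm^3

2.75


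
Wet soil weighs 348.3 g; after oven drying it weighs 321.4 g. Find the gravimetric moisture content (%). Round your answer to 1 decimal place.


Step 1: Water mass = wet - dry = 348.3 - 321.4 = 26.9 g
Step 2: w = 100 * water mass / dry mass
Step 3: w = 100 * 26.9 / 321.4 = 8.4%

8.4


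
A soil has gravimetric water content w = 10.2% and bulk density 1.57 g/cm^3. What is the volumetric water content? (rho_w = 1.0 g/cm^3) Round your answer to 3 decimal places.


Step 1: theta = (w / 100) * BD / rho_w
Step 2: theta = (10.2 / 100) * 1.57 / 1.0
Step 3: theta = 0.102 * 1.57
Step 4: theta = 0.16

0.16


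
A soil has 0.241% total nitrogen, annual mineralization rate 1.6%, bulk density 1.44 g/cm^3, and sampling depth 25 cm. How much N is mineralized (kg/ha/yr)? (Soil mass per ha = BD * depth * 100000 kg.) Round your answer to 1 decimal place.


Step 1: Soil mass per ha = BD * depth * 100000 = 1.44 * 25 * 100000 = 3600000 kg
Step 2: Total N pool = soil mass * N%/100 = 3600000 * 0.241/100 = 8676.0 kg/ha
Step 3: N mineralized = N pool * rate%/100 = 8676.0 * 1.6/100 = 138.8 kg/ha/yr

138.8


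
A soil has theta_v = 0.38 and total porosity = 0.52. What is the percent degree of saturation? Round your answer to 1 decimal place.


Step 1: S = 100 * theta_v / n
Step 2: S = 100 * 0.38 / 0.52
Step 3: S = 73.1%

73.1


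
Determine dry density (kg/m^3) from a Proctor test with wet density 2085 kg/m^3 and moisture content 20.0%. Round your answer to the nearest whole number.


Step 1: Dry density = wet density / (1 + w/100)
Step 2: Dry density = 2085 / (1 + 20.0/100)
Step 3: Dry density = 2085 / 1.2
Step 4: Dry density = 1738 kg/m^3

1738


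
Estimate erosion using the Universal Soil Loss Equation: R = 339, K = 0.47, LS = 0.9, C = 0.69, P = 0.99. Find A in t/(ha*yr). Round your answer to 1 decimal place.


Step 1: A = R * K * LS * C * P
Step 2: R * K = 339 * 0.47 = 159.33
Step 3: (R*K) * LS = 159.33 * 0.9 = 143.397
Step 4: * C * P = 143.397 * 0.69 * 0.99 = 98.0
Step 5: A = 98.0 t/(ha*yr)

98.0


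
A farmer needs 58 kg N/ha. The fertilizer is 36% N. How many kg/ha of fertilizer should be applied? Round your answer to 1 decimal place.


Step 1: Fertilizer rate = target N / (N content / 100)
Step 2: Rate = 58 / (36 / 100)
Step 3: Rate = 58 / 0.36
Step 4: Rate = 161.1 kg/ha

161.1


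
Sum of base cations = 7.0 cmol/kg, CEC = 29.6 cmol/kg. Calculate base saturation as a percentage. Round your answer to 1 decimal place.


Step 1: BS = 100 * (sum of bases) / CEC
Step 2: BS = 100 * 7.0 / 29.6
Step 3: BS = 23.6%

23.6


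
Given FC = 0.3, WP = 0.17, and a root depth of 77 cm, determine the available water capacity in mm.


Step 1: Available water = (FC - WP) * depth * 10
Step 2: AW = (0.3 - 0.17) * 77 * 10
Step 3: AW = 0.13 * 77 * 10
Step 4: AW = 100.1 mm

100.1


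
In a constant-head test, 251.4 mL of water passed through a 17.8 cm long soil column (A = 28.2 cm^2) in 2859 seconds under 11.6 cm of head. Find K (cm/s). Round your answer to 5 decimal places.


Step 1: K = Q * L / (A * t * h)
Step 2: Numerator = 251.4 * 17.8 = 4474.92
Step 3: Denominator = 28.2 * 2859 * 11.6 = 935236.08
Step 4: K = 4474.92 / 935236.08 = 0.00478 cm/s

0.00478


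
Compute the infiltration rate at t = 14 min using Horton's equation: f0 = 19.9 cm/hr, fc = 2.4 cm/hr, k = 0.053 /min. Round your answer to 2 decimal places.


Step 1: f = fc + (f0 - fc) * exp(-k * t)
Step 2: exp(-0.053 * 14) = 0.476161
Step 3: f = 2.4 + (19.9 - 2.4) * 0.476161
Step 4: f = 2.4 + 17.5 * 0.476161
Step 5: f = 10.73 cm/hr

10.73


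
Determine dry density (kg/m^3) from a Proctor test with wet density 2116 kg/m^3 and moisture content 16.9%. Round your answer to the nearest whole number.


Step 1: Dry density = wet density / (1 + w/100)
Step 2: Dry density = 2116 / (1 + 16.9/100)
Step 3: Dry density = 2116 / 1.169
Step 4: Dry density = 1810 kg/m^3

1810


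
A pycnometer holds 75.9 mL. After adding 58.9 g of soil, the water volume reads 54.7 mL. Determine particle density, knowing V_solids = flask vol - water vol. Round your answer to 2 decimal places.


Step 1: Volume of solids = flask volume - water volume with soil
Step 2: V_solids = 75.9 - 54.7 = 21.2 mL
Step 3: Particle density = mass / V_solids = 58.9 / 21.2 = 2.78 g/cm^3

2.78


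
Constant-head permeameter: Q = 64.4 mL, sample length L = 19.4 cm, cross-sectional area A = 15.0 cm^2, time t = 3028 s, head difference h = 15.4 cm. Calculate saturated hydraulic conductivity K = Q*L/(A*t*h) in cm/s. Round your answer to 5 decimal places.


Step 1: K = Q * L / (A * t * h)
Step 2: Numerator = 64.4 * 19.4 = 1249.36
Step 3: Denominator = 15.0 * 3028 * 15.4 = 699468.0
Step 4: K = 1249.36 / 699468.0 = 0.00179 cm/s

0.00179


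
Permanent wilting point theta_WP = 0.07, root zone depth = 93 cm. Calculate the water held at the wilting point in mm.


Step 1: Water (mm) = theta_WP * depth * 10
Step 2: Water = 0.07 * 93 * 10
Step 3: Water = 65.1 mm

65.1


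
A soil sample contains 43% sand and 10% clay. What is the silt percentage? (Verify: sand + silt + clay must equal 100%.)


Step 1: sand + silt + clay = 100%
Step 2: silt = 100 - sand - clay
Step 3: silt = 100 - 43 - 10
Step 4: silt = 47%

47


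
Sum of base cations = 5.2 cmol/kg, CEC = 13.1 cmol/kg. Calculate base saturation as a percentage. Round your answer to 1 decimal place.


Step 1: BS = 100 * (sum of bases) / CEC
Step 2: BS = 100 * 5.2 / 13.1
Step 3: BS = 39.7%

39.7


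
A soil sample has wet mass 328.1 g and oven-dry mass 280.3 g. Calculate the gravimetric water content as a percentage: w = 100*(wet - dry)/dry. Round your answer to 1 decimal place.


Step 1: Water mass = wet - dry = 328.1 - 280.3 = 47.8 g
Step 2: w = 100 * water mass / dry mass
Step 3: w = 100 * 47.8 / 280.3 = 17.1%

17.1


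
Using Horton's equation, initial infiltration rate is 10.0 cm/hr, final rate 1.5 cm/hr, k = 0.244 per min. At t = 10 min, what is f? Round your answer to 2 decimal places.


Step 1: f = fc + (f0 - fc) * exp(-k * t)
Step 2: exp(-0.244 * 10) = 0.087161
Step 3: f = 1.5 + (10.0 - 1.5) * 0.087161
Step 4: f = 1.5 + 8.5 * 0.087161
Step 5: f = 2.24 cm/hr

2.24


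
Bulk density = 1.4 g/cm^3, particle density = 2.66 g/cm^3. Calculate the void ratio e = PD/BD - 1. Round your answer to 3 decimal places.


Step 1: e = PD / BD - 1
Step 2: e = 2.66 / 1.4 - 1
Step 3: e = 1.9 - 1
Step 4: e = 0.9

0.9


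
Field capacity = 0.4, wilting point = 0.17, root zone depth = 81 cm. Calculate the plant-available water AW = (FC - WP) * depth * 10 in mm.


Step 1: Available water = (FC - WP) * depth * 10
Step 2: AW = (0.4 - 0.17) * 81 * 10
Step 3: AW = 0.23 * 81 * 10
Step 4: AW = 186.3 mm

186.3


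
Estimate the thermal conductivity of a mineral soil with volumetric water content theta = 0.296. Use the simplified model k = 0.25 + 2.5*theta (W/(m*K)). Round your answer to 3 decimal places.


Step 1: k = 0.25 + 2.5 * theta
Step 2: k = 0.25 + 2.5 * 0.296
Step 3: k = 0.25 + 0.74
Step 4: k = 0.99 W/(m*K)

0.99


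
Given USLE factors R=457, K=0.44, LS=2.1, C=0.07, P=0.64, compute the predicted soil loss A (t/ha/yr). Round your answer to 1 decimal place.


Step 1: A = R * K * LS * C * P
Step 2: R * K = 457 * 0.44 = 201.08
Step 3: (R*K) * LS = 201.08 * 2.1 = 422.268
Step 4: * C * P = 422.268 * 0.07 * 0.64 = 18.9
Step 5: A = 18.9 t/(ha*yr)

18.9


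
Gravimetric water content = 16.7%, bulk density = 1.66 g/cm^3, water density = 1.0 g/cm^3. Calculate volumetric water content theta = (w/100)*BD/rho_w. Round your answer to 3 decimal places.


Step 1: theta = (w / 100) * BD / rho_w
Step 2: theta = (16.7 / 100) * 1.66 / 1.0
Step 3: theta = 0.167 * 1.66
Step 4: theta = 0.277

0.277


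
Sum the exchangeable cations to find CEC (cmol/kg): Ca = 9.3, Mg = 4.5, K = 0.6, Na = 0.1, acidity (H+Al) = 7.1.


Step 1: CEC = Ca + Mg + K + Na + (H+Al)
Step 2: CEC = 9.3 + 4.5 + 0.6 + 0.1 + 7.1
Step 3: CEC = 21.6 cmol/kg

21.6


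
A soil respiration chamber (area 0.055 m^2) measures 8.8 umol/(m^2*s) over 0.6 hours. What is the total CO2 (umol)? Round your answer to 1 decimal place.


Step 1: Convert time to seconds: 0.6 hr * 3600 = 2160.0 s
Step 2: Total = flux * area * time_s
Step 3: Total = 8.8 * 0.055 * 2160.0
Step 4: Total = 1045.4 umol

1045.4


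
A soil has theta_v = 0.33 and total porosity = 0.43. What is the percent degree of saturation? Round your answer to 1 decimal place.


Step 1: S = 100 * theta_v / n
Step 2: S = 100 * 0.33 / 0.43
Step 3: S = 76.7%

76.7


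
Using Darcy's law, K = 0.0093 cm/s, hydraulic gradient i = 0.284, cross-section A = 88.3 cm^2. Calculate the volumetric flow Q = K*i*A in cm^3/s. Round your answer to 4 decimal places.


Step 1: Apply Darcy's law: Q = K * i * A
Step 2: Q = 0.0093 * 0.284 * 88.3
Step 3: Q = 0.2332 cm^3/s

0.2332


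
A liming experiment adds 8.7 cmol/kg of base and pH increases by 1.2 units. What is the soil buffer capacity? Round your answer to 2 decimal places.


Step 1: BC = change in base / change in pH
Step 2: BC = 8.7 / 1.2
Step 3: BC = 7.25 cmol/(kg*pH unit)

7.25


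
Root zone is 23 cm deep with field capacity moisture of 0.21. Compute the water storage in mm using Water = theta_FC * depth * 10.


Step 1: Water (mm) = theta_FC * depth (cm) * 10
Step 2: Water = 0.21 * 23 * 10
Step 3: Water = 48.3 mm

48.3


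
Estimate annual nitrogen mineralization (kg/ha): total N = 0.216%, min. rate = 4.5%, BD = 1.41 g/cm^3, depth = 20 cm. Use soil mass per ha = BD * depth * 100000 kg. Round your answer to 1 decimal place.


Step 1: Soil mass per ha = BD * depth * 100000 = 1.41 * 20 * 100000 = 2820000 kg
Step 2: Total N pool = soil mass * N%/100 = 2820000 * 0.216/100 = 6091.2 kg/ha
Step 3: N mineralized = N pool * rate%/100 = 6091.2 * 4.5/100 = 274.1 kg/ha/yr

274.1


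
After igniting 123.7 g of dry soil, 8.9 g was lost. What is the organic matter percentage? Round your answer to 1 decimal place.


Step 1: OM% = 100 * LOI / sample mass
Step 2: OM = 100 * 8.9 / 123.7
Step 3: OM = 7.2%

7.2


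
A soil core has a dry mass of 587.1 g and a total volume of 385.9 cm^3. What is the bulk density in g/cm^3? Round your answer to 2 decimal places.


Step 1: Identify the formula: BD = dry mass / volume
Step 2: Substitute values: BD = 587.1 / 385.9
Step 3: BD = 1.52 g/cm^3

1.52


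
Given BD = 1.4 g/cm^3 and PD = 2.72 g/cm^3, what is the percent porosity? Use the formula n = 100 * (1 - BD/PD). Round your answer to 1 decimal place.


Step 1: Formula: n = 100 * (1 - BD / PD)
Step 2: n = 100 * (1 - 1.4 / 2.72)
Step 3: n = 100 * (1 - 0.51471)
Step 4: n = 48.5%

48.5


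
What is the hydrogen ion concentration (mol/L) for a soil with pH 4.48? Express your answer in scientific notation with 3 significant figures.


Step 1: [H+] = 10^(-pH)
Step 2: [H+] = 10^(-4.48)
Step 3: [H+] = 3.31e-05 mol/L

3.31e-05


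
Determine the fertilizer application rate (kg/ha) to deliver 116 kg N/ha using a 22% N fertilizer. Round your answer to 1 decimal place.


Step 1: Fertilizer rate = target N / (N content / 100)
Step 2: Rate = 116 / (22 / 100)
Step 3: Rate = 116 / 0.22
Step 4: Rate = 527.3 kg/ha

527.3


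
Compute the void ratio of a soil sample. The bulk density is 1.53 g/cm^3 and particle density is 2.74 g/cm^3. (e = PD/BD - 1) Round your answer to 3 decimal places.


Step 1: e = PD / BD - 1
Step 2: e = 2.74 / 1.53 - 1
Step 3: e = 1.79085 - 1
Step 4: e = 0.791

0.791


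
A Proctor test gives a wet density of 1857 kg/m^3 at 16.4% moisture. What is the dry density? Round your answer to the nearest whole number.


Step 1: Dry density = wet density / (1 + w/100)
Step 2: Dry density = 1857 / (1 + 16.4/100)
Step 3: Dry density = 1857 / 1.164
Step 4: Dry density = 1595 kg/m^3

1595


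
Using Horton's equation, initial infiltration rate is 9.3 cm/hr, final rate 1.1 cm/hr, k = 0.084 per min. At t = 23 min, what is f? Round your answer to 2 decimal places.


Step 1: f = fc + (f0 - fc) * exp(-k * t)
Step 2: exp(-0.084 * 23) = 0.144858
Step 3: f = 1.1 + (9.3 - 1.1) * 0.144858
Step 4: f = 1.1 + 8.2 * 0.144858
Step 5: f = 2.29 cm/hr

2.29


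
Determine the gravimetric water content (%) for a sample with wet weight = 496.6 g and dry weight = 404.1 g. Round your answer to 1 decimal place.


Step 1: Water mass = wet - dry = 496.6 - 404.1 = 92.5 g
Step 2: w = 100 * water mass / dry mass
Step 3: w = 100 * 92.5 / 404.1 = 22.9%

22.9


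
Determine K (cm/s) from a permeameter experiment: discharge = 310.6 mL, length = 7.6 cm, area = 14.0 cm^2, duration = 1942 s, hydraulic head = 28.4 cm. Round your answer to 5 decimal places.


Step 1: K = Q * L / (A * t * h)
Step 2: Numerator = 310.6 * 7.6 = 2360.56
Step 3: Denominator = 14.0 * 1942 * 28.4 = 772139.2
Step 4: K = 2360.56 / 772139.2 = 0.00306 cm/s

0.00306


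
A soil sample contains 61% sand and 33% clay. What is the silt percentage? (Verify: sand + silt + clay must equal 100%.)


Step 1: sand + silt + clay = 100%
Step 2: silt = 100 - sand - clay
Step 3: silt = 100 - 61 - 33
Step 4: silt = 6%

6


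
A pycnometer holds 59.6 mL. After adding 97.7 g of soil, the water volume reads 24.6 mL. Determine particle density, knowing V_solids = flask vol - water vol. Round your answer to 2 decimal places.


Step 1: Volume of solids = flask volume - water volume with soil
Step 2: V_solids = 59.6 - 24.6 = 35.0 mL
Step 3: Particle density = mass / V_solids = 97.7 / 35.0 = 2.79 g/cm^3

2.79


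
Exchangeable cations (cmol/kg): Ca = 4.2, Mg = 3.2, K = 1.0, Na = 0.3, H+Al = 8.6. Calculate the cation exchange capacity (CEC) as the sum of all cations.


Step 1: CEC = Ca + Mg + K + Na + (H+Al)
Step 2: CEC = 4.2 + 3.2 + 1.0 + 0.3 + 8.6
Step 3: CEC = 17.3 cmol/kg

17.3


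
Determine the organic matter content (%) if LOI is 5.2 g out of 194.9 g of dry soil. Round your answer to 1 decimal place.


Step 1: OM% = 100 * LOI / sample mass
Step 2: OM = 100 * 5.2 / 194.9
Step 3: OM = 2.7%

2.7


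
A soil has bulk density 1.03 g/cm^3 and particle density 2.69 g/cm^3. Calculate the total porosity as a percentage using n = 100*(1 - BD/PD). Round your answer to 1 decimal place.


Step 1: Formula: n = 100 * (1 - BD / PD)
Step 2: n = 100 * (1 - 1.03 / 2.69)
Step 3: n = 100 * (1 - 0.3829)
Step 4: n = 61.7%

61.7


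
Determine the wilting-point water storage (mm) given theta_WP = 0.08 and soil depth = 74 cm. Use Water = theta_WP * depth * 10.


Step 1: Water (mm) = theta_WP * depth * 10
Step 2: Water = 0.08 * 74 * 10
Step 3: Water = 59.2 mm

59.2


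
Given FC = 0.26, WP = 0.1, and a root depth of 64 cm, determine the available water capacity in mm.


Step 1: Available water = (FC - WP) * depth * 10
Step 2: AW = (0.26 - 0.1) * 64 * 10
Step 3: AW = 0.16 * 64 * 10
Step 4: AW = 102.4 mm

102.4


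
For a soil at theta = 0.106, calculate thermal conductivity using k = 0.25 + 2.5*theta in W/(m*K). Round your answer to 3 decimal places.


Step 1: k = 0.25 + 2.5 * theta
Step 2: k = 0.25 + 2.5 * 0.106
Step 3: k = 0.25 + 0.265
Step 4: k = 0.515 W/(m*K)

0.515


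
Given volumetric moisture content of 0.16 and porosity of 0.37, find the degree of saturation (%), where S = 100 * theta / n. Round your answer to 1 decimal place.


Step 1: S = 100 * theta_v / n
Step 2: S = 100 * 0.16 / 0.37
Step 3: S = 43.2%

43.2


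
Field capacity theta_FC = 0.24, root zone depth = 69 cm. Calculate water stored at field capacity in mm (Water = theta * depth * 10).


Step 1: Water (mm) = theta_FC * depth (cm) * 10
Step 2: Water = 0.24 * 69 * 10
Step 3: Water = 165.6 mm

165.6


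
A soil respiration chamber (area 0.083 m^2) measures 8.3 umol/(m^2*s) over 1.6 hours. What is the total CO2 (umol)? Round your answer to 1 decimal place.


Step 1: Convert time to seconds: 1.6 hr * 3600 = 5760.0 s
Step 2: Total = flux * area * time_s
Step 3: Total = 8.3 * 0.083 * 5760.0
Step 4: Total = 3968.1 umol

3968.1


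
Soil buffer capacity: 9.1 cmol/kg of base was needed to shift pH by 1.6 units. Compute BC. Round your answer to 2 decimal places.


Step 1: BC = change in base / change in pH
Step 2: BC = 9.1 / 1.6
Step 3: BC = 5.69 cmol/(kg*pH unit)

5.69


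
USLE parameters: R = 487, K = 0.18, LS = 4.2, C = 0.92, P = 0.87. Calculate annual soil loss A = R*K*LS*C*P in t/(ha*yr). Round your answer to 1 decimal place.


Step 1: A = R * K * LS * C * P
Step 2: R * K = 487 * 0.18 = 87.66
Step 3: (R*K) * LS = 87.66 * 4.2 = 368.172
Step 4: * C * P = 368.172 * 0.92 * 0.87 = 294.7
Step 5: A = 294.7 t/(ha*yr)

294.7


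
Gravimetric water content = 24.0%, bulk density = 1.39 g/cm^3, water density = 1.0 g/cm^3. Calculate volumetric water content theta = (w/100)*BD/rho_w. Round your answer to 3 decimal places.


Step 1: theta = (w / 100) * BD / rho_w
Step 2: theta = (24.0 / 100) * 1.39 / 1.0
Step 3: theta = 0.24 * 1.39
Step 4: theta = 0.334

0.334


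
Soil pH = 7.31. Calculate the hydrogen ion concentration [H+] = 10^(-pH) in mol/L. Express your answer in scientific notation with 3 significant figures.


Step 1: [H+] = 10^(-pH)
Step 2: [H+] = 10^(-7.31)
Step 3: [H+] = 4.90e-08 mol/L

4.90e-08


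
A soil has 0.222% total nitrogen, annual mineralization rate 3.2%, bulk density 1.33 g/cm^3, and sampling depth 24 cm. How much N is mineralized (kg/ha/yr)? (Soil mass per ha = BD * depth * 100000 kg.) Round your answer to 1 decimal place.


Step 1: Soil mass per ha = BD * depth * 100000 = 1.33 * 24 * 100000 = 3192000 kg
Step 2: Total N pool = soil mass * N%/100 = 3192000 * 0.222/100 = 7086.24 kg/ha
Step 3: N mineralized = N pool * rate%/100 = 7086.24 * 3.2/100 = 226.8 kg/ha/yr

226.8


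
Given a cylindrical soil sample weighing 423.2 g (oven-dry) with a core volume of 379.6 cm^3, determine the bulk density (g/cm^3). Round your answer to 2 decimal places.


Step 1: Identify the formula: BD = dry mass / volume
Step 2: Substitute values: BD = 423.2 / 379.6
Step 3: BD = 1.11 g/cm^3

1.11


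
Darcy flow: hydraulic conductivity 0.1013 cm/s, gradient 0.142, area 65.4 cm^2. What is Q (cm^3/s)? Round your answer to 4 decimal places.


Step 1: Apply Darcy's law: Q = K * i * A
Step 2: Q = 0.1013 * 0.142 * 65.4
Step 3: Q = 0.9408 cm^3/s

0.9408


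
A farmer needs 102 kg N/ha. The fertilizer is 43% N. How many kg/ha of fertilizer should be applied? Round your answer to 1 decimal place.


Step 1: Fertilizer rate = target N / (N content / 100)
Step 2: Rate = 102 / (43 / 100)
Step 3: Rate = 102 / 0.43
Step 4: Rate = 237.2 kg/ha

237.2


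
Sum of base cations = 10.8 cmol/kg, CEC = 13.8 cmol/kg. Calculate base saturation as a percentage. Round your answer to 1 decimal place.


Step 1: BS = 100 * (sum of bases) / CEC
Step 2: BS = 100 * 10.8 / 13.8
Step 3: BS = 78.3%

78.3


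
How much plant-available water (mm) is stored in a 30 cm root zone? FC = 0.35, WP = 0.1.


Step 1: Available water = (FC - WP) * depth * 10
Step 2: AW = (0.35 - 0.1) * 30 * 10
Step 3: AW = 0.25 * 30 * 10
Step 4: AW = 75.0 mm

75.0


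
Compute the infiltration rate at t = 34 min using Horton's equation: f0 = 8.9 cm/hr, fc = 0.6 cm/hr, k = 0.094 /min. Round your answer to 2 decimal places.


Step 1: f = fc + (f0 - fc) * exp(-k * t)
Step 2: exp(-0.094 * 34) = 0.040926
Step 3: f = 0.6 + (8.9 - 0.6) * 0.040926
Step 4: f = 0.6 + 8.3 * 0.040926
Step 5: f = 0.94 cm/hr

0.94


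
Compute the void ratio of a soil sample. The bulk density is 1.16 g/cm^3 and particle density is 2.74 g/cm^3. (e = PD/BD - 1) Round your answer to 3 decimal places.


Step 1: e = PD / BD - 1
Step 2: e = 2.74 / 1.16 - 1
Step 3: e = 2.36207 - 1
Step 4: e = 1.362

1.362


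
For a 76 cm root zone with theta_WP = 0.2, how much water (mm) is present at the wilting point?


Step 1: Water (mm) = theta_WP * depth * 10
Step 2: Water = 0.2 * 76 * 10
Step 3: Water = 152.0 mm

152.0


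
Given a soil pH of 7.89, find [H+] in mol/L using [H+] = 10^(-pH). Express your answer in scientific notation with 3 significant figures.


Step 1: [H+] = 10^(-pH)
Step 2: [H+] = 10^(-7.89)
Step 3: [H+] = 1.29e-08 mol/L

1.29e-08


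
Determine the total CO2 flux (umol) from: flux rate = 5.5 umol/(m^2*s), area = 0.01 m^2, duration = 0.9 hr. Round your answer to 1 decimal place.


Step 1: Convert time to seconds: 0.9 hr * 3600 = 3240.0 s
Step 2: Total = flux * area * time_s
Step 3: Total = 5.5 * 0.01 * 3240.0
Step 4: Total = 178.2 umol

178.2


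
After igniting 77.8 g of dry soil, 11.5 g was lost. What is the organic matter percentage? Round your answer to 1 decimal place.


Step 1: OM% = 100 * LOI / sample mass
Step 2: OM = 100 * 11.5 / 77.8
Step 3: OM = 14.8%

14.8


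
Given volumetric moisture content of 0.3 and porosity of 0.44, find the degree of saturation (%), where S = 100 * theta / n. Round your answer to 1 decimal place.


Step 1: S = 100 * theta_v / n
Step 2: S = 100 * 0.3 / 0.44
Step 3: S = 68.2%

68.2


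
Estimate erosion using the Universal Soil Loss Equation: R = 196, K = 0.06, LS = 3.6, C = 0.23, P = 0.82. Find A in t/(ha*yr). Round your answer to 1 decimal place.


Step 1: A = R * K * LS * C * P
Step 2: R * K = 196 * 0.06 = 11.76
Step 3: (R*K) * LS = 11.76 * 3.6 = 42.336
Step 4: * C * P = 42.336 * 0.23 * 0.82 = 8.0
Step 5: A = 8.0 t/(ha*yr)

8.0


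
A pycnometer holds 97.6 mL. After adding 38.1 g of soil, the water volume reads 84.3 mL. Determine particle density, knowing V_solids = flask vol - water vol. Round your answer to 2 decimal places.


Step 1: Volume of solids = flask volume - water volume with soil
Step 2: V_solids = 97.6 - 84.3 = 13.3 mL
Step 3: Particle density = mass / V_solids = 38.1 / 13.3 = 2.86 g/cm^3

2.86


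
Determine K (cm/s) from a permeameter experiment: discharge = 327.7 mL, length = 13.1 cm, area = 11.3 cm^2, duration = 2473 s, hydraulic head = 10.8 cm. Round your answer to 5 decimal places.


Step 1: K = Q * L / (A * t * h)
Step 2: Numerator = 327.7 * 13.1 = 4292.87
Step 3: Denominator = 11.3 * 2473 * 10.8 = 301804.92
Step 4: K = 4292.87 / 301804.92 = 0.01422 cm/s

0.01422


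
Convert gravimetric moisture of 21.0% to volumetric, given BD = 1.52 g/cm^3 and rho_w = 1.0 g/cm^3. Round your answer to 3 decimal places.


Step 1: theta = (w / 100) * BD / rho_w
Step 2: theta = (21.0 / 100) * 1.52 / 1.0
Step 3: theta = 0.21 * 1.52
Step 4: theta = 0.319

0.319


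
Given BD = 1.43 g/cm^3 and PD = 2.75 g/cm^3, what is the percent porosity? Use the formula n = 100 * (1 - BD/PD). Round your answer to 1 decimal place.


Step 1: Formula: n = 100 * (1 - BD / PD)
Step 2: n = 100 * (1 - 1.43 / 2.75)
Step 3: n = 100 * (1 - 0.52)
Step 4: n = 48.0%

48.0


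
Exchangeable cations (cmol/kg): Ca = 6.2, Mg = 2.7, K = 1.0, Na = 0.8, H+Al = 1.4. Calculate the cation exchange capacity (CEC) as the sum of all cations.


Step 1: CEC = Ca + Mg + K + Na + (H+Al)
Step 2: CEC = 6.2 + 2.7 + 1.0 + 0.8 + 1.4
Step 3: CEC = 12.1 cmol/kg

12.1


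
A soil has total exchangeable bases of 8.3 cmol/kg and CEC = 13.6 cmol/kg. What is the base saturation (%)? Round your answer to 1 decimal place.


Step 1: BS = 100 * (sum of bases) / CEC
Step 2: BS = 100 * 8.3 / 13.6
Step 3: BS = 61.0%

61.0


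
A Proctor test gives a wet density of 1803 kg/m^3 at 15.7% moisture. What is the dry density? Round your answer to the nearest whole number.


Step 1: Dry density = wet density / (1 + w/100)
Step 2: Dry density = 1803 / (1 + 15.7/100)
Step 3: Dry density = 1803 / 1.157
Step 4: Dry density = 1558 kg/m^3

1558


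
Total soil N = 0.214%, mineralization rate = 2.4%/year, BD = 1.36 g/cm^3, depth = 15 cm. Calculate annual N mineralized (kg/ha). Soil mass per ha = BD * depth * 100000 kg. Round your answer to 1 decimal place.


Step 1: Soil mass per ha = BD * depth * 100000 = 1.36 * 15 * 100000 = 2040000 kg
Step 2: Total N pool = soil mass * N%/100 = 2040000 * 0.214/100 = 4365.6 kg/ha
Step 3: N mineralized = N pool * rate%/100 = 4365.6 * 2.4/100 = 104.8 kg/ha/yr

104.8


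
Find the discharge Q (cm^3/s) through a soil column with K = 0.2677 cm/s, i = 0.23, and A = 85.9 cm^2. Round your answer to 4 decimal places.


Step 1: Apply Darcy's law: Q = K * i * A
Step 2: Q = 0.2677 * 0.23 * 85.9
Step 3: Q = 5.2889 cm^3/s

5.2889


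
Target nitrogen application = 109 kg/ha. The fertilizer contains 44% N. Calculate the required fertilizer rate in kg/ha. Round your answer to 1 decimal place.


Step 1: Fertilizer rate = target N / (N content / 100)
Step 2: Rate = 109 / (44 / 100)
Step 3: Rate = 109 / 0.44
Step 4: Rate = 247.7 kg/ha

247.7


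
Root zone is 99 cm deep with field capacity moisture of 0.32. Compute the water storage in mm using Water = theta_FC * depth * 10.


Step 1: Water (mm) = theta_FC * depth (cm) * 10
Step 2: Water = 0.32 * 99 * 10
Step 3: Water = 316.8 mm

316.8


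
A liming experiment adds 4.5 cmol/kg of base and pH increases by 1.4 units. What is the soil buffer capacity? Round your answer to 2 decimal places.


Step 1: BC = change in base / change in pH
Step 2: BC = 4.5 / 1.4
Step 3: BC = 3.21 cmol/(kg*pH unit)

3.21


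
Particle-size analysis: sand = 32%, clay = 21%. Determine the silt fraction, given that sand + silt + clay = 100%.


Step 1: sand + silt + clay = 100%
Step 2: silt = 100 - sand - clay
Step 3: silt = 100 - 32 - 21
Step 4: silt = 47%

47


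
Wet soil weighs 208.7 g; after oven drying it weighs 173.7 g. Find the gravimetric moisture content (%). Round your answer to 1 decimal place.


Step 1: Water mass = wet - dry = 208.7 - 173.7 = 35.0 g
Step 2: w = 100 * water mass / dry mass
Step 3: w = 100 * 35.0 / 173.7 = 20.1%

20.1


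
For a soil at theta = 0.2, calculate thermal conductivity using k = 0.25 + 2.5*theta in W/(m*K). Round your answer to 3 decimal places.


Step 1: k = 0.25 + 2.5 * theta
Step 2: k = 0.25 + 2.5 * 0.2
Step 3: k = 0.25 + 0.5
Step 4: k = 0.75 W/(m*K)

0.75


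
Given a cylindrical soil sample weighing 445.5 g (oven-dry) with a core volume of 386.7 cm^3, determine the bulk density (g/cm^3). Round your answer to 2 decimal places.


Step 1: Identify the formula: BD = dry mass / volume
Step 2: Substitute values: BD = 445.5 / 386.7
Step 3: BD = 1.15 g/cm^3

1.15


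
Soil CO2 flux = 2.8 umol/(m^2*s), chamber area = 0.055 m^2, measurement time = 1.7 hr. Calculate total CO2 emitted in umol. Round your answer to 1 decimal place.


Step 1: Convert time to seconds: 1.7 hr * 3600 = 6120.0 s
Step 2: Total = flux * area * time_s
Step 3: Total = 2.8 * 0.055 * 6120.0
Step 4: Total = 942.5 umol

942.5


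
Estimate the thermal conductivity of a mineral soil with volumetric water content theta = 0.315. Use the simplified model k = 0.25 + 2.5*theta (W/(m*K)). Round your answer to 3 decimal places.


Step 1: k = 0.25 + 2.5 * theta
Step 2: k = 0.25 + 2.5 * 0.315
Step 3: k = 0.25 + 0.788
Step 4: k = 1.038 W/(m*K)

1.038


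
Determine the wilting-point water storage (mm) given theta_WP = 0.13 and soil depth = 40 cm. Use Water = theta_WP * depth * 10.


Step 1: Water (mm) = theta_WP * depth * 10
Step 2: Water = 0.13 * 40 * 10
Step 3: Water = 52.0 mm

52.0


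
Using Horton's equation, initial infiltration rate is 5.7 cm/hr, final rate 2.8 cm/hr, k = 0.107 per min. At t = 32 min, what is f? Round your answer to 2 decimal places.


Step 1: f = fc + (f0 - fc) * exp(-k * t)
Step 2: exp(-0.107 * 32) = 0.032582
Step 3: f = 2.8 + (5.7 - 2.8) * 0.032582
Step 4: f = 2.8 + 2.9 * 0.032582
Step 5: f = 2.89 cm/hr

2.89


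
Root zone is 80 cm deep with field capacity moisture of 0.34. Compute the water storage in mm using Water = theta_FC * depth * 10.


Step 1: Water (mm) = theta_FC * depth (cm) * 10
Step 2: Water = 0.34 * 80 * 10
Step 3: Water = 272.0 mm

272.0


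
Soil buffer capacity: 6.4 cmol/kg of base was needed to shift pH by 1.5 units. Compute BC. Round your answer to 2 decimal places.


Step 1: BC = change in base / change in pH
Step 2: BC = 6.4 / 1.5
Step 3: BC = 4.27 cmol/(kg*pH unit)

4.27


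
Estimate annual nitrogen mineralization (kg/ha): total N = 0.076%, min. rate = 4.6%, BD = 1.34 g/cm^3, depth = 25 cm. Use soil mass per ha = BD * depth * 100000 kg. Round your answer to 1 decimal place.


Step 1: Soil mass per ha = BD * depth * 100000 = 1.34 * 25 * 100000 = 3350000 kg
Step 2: Total N pool = soil mass * N%/100 = 3350000 * 0.076/100 = 2546.0 kg/ha
Step 3: N mineralized = N pool * rate%/100 = 2546.0 * 4.6/100 = 117.1 kg/ha/yr

117.1


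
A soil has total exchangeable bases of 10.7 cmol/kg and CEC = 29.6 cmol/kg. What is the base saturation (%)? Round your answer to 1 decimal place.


Step 1: BS = 100 * (sum of bases) / CEC
Step 2: BS = 100 * 10.7 / 29.6
Step 3: BS = 36.1%

36.1


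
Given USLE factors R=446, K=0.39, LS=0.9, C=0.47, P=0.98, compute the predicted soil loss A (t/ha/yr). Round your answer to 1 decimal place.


Step 1: A = R * K * LS * C * P
Step 2: R * K = 446 * 0.39 = 173.94
Step 3: (R*K) * LS = 173.94 * 0.9 = 156.546
Step 4: * C * P = 156.546 * 0.47 * 0.98 = 72.1
Step 5: A = 72.1 t/(ha*yr)

72.1


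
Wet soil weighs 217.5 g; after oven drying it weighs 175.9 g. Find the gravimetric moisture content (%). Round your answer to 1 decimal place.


Step 1: Water mass = wet - dry = 217.5 - 175.9 = 41.6 g
Step 2: w = 100 * water mass / dry mass
Step 3: w = 100 * 41.6 / 175.9 = 23.6%

23.6


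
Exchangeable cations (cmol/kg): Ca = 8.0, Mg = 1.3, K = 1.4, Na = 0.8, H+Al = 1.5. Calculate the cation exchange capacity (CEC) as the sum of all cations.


Step 1: CEC = Ca + Mg + K + Na + (H+Al)
Step 2: CEC = 8.0 + 1.3 + 1.4 + 0.8 + 1.5
Step 3: CEC = 13.0 cmol/kg

13.0


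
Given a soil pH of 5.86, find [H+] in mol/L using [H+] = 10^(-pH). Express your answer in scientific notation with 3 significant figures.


Step 1: [H+] = 10^(-pH)
Step 2: [H+] = 10^(-5.86)
Step 3: [H+] = 1.38e-06 mol/L

1.38e-06


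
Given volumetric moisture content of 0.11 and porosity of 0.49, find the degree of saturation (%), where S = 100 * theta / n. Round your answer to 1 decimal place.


Step 1: S = 100 * theta_v / n
Step 2: S = 100 * 0.11 / 0.49
Step 3: S = 22.4%

22.4


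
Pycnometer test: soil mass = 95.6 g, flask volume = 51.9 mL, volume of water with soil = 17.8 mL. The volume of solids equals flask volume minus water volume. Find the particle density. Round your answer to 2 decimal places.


Step 1: Volume of solids = flask volume - water volume with soil
Step 2: V_solids = 51.9 - 17.8 = 34.1 mL
Step 3: Particle density = mass / V_solids = 95.6 / 34.1 = 2.8 g/cm^3

2.8


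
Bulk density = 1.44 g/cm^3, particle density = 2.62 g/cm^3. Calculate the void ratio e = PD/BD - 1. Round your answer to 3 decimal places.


Step 1: e = PD / BD - 1
Step 2: e = 2.62 / 1.44 - 1
Step 3: e = 1.81944 - 1
Step 4: e = 0.819

0.819


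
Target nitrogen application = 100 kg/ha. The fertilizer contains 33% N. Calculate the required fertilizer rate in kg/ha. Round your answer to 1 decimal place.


Step 1: Fertilizer rate = target N / (N content / 100)
Step 2: Rate = 100 / (33 / 100)
Step 3: Rate = 100 / 0.33
Step 4: Rate = 303.0 kg/ha

303.0
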